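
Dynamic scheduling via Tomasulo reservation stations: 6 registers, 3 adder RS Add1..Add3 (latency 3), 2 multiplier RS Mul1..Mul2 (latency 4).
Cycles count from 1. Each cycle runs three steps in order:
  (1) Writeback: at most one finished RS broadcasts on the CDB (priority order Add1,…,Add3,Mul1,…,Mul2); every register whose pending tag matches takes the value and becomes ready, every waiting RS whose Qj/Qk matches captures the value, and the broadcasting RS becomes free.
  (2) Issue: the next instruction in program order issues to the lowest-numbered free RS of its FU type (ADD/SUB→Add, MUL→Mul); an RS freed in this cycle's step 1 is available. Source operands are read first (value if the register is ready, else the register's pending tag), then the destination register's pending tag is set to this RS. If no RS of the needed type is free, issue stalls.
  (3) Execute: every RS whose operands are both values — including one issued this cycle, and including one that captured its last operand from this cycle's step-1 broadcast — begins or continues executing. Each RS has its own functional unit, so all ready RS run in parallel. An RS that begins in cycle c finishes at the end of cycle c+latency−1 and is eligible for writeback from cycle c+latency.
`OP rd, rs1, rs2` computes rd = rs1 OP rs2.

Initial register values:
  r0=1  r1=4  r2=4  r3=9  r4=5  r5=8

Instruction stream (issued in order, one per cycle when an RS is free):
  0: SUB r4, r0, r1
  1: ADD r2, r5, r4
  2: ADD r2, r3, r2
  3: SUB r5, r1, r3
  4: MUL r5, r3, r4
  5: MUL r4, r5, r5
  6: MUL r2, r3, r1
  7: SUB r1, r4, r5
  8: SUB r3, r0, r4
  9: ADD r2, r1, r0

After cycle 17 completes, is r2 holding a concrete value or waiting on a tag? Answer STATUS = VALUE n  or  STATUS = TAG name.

c1: issue SUB r4<-Add1 | r0:1,r1:4,r2:4,r3:9,r4:Add1,r5:8
c2: issue ADD r2<-Add2 | r0:1,r1:4,r2:Add2,r3:9,r4:Add1,r5:8
c3: issue ADD r2<-Add3 | r0:1,r1:4,r2:Add3,r3:9,r4:Add1,r5:8
c4: CDB Add1=-3; issue SUB r5<-Add1 | r0:1,r1:4,r2:Add3,r3:9,r4:-3,r5:Add1
c5: issue MUL r5<-Mul1 | r0:1,r1:4,r2:Add3,r3:9,r4:-3,r5:Mul1
c6: issue MUL r4<-Mul2 | r0:1,r1:4,r2:Add3,r3:9,r4:Mul2,r5:Mul1
c7: CDB Add1=-5; stall | r0:1,r1:4,r2:Add3,r3:9,r4:Mul2,r5:Mul1
c8: CDB Add2=5; stall | r0:1,r1:4,r2:Add3,r3:9,r4:Mul2,r5:Mul1
c9: CDB Mul1=-27; issue MUL r2<-Mul1 | r0:1,r1:4,r2:Mul1,r3:9,r4:Mul2,r5:-27
c10: issue SUB r1<-Add1 | r0:1,r1:Add1,r2:Mul1,r3:9,r4:Mul2,r5:-27
c11: CDB Add3=14; issue SUB r3<-Add2 | r0:1,r1:Add1,r2:Mul1,r3:Add2,r4:Mul2,r5:-27
c12: issue ADD r2<-Add3 | r0:1,r1:Add1,r2:Add3,r3:Add2,r4:Mul2,r5:-27
c13: CDB Mul1=36 | r0:1,r1:Add1,r2:Add3,r3:Add2,r4:Mul2,r5:-27
c14: CDB Mul2=729 | r0:1,r1:Add1,r2:Add3,r3:Add2,r4:729,r5:-27
c15: - | r0:1,r1:Add1,r2:Add3,r3:Add2,r4:729,r5:-27
c16: - | r0:1,r1:Add1,r2:Add3,r3:Add2,r4:729,r5:-27
c17: CDB Add1=756 | r0:1,r1:756,r2:Add3,r3:Add2,r4:729,r5:-27

STATUS = TAG Add3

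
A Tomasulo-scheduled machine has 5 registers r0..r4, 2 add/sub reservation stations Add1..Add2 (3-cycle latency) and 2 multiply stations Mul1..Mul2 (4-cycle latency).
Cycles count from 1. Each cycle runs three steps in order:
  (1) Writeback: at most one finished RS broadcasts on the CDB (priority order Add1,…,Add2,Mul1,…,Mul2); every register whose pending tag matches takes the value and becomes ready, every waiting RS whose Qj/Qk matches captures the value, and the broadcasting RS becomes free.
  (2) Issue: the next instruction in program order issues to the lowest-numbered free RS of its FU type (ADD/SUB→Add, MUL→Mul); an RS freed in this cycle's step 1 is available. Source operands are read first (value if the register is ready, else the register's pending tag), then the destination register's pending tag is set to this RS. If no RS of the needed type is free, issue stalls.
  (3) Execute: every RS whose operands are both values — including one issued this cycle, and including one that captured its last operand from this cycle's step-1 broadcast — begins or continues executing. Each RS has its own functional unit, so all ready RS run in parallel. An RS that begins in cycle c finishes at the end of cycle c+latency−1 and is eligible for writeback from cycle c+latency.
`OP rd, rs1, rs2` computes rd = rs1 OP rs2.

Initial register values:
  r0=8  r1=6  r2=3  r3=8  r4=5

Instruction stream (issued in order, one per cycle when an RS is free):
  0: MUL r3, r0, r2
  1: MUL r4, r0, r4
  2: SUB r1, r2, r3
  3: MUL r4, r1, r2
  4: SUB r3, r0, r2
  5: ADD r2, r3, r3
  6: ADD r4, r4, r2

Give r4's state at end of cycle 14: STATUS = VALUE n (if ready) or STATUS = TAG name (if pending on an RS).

STATUS = TAG Add2

cycle 1: issue MUL r3<-Mul1 // r0:8,r1:6,r2:3,r3:Mul1,r4:5
cycle 2: issue MUL r4<-Mul2 // r0:8,r1:6,r2:3,r3:Mul1,r4:Mul2
cycle 3: issue SUB r1<-Add1 // r0:8,r1:Add1,r2:3,r3:Mul1,r4:Mul2
cycle 4: stall // r0:8,r1:Add1,r2:3,r3:Mul1,r4:Mul2
cycle 5: CDB Mul1=24; issue MUL r4<-Mul1 // r0:8,r1:Add1,r2:3,r3:24,r4:Mul1
cycle 6: CDB Mul2=40; issue SUB r3<-Add2 // r0:8,r1:Add1,r2:3,r3:Add2,r4:Mul1
cycle 7: stall // r0:8,r1:Add1,r2:3,r3:Add2,r4:Mul1
cycle 8: CDB Add1=-21; issue ADD r2<-Add1 // r0:8,r1:-21,r2:Add1,r3:Add2,r4:Mul1
cycle 9: CDB Add2=5; issue ADD r4<-Add2 // r0:8,r1:-21,r2:Add1,r3:5,r4:Add2
cycle 10: - // r0:8,r1:-21,r2:Add1,r3:5,r4:Add2
cycle 11: - // r0:8,r1:-21,r2:Add1,r3:5,r4:Add2
cycle 12: CDB Add1=10 // r0:8,r1:-21,r2:10,r3:5,r4:Add2
cycle 13: CDB Mul1=-63 // r0:8,r1:-21,r2:10,r3:5,r4:Add2
cycle 14: - // r0:8,r1:-21,r2:10,r3:5,r4:Add2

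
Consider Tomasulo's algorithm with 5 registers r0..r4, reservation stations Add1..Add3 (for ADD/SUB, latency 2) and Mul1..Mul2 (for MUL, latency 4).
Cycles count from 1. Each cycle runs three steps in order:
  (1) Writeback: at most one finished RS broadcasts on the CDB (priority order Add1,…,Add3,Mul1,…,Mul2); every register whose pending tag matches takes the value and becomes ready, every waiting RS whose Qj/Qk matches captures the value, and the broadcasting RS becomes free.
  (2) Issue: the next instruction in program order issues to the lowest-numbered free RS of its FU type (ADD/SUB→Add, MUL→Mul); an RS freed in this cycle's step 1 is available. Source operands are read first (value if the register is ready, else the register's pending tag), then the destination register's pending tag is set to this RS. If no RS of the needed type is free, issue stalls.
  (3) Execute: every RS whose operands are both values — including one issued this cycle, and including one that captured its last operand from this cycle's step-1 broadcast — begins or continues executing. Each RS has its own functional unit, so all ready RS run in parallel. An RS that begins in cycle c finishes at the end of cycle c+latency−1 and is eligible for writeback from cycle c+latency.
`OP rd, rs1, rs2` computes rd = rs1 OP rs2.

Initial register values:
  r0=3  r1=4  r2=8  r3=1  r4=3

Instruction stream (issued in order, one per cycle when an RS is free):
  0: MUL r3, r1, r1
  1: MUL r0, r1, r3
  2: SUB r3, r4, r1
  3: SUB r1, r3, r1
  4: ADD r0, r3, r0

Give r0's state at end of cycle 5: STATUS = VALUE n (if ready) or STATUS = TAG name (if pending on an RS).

c1: issue MUL r3<-Mul1 | r0:3,r1:4,r2:8,r3:Mul1,r4:3
c2: issue MUL r0<-Mul2 | r0:Mul2,r1:4,r2:8,r3:Mul1,r4:3
c3: issue SUB r3<-Add1 | r0:Mul2,r1:4,r2:8,r3:Add1,r4:3
c4: issue SUB r1<-Add2 | r0:Mul2,r1:Add2,r2:8,r3:Add1,r4:3
c5: CDB Add1=-1; issue ADD r0<-Add1 | r0:Add1,r1:Add2,r2:8,r3:-1,r4:3

STATUS = TAG Add1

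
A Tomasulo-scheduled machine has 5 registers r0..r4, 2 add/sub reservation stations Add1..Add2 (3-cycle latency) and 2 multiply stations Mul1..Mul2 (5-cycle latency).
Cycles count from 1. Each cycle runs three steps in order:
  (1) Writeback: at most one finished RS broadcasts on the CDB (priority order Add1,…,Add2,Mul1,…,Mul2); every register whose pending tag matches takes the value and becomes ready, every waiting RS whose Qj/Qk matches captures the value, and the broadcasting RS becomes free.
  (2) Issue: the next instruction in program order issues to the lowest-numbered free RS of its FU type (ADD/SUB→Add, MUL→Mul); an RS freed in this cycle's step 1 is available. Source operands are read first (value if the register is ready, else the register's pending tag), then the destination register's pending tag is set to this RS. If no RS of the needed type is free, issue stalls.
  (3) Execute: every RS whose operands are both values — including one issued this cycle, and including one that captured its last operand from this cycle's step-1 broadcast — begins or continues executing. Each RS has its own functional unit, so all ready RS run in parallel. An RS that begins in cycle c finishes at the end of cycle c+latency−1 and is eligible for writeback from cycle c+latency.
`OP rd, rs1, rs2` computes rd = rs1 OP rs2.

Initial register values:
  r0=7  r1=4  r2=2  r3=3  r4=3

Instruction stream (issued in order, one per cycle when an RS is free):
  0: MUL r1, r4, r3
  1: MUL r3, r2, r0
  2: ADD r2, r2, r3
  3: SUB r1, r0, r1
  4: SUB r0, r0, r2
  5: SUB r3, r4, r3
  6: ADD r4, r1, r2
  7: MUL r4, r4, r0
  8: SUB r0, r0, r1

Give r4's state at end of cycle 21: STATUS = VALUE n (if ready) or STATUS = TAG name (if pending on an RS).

STATUS = VALUE -126

  c1: issue MUL r1<-Mul1  regs: r0:7,r1:Mul1,r2:2,r3:3,r4:3
  c2: issue MUL r3<-Mul2  regs: r0:7,r1:Mul1,r2:2,r3:Mul2,r4:3
  c3: issue ADD r2<-Add1  regs: r0:7,r1:Mul1,r2:Add1,r3:Mul2,r4:3
  c4: issue SUB r1<-Add2  regs: r0:7,r1:Add2,r2:Add1,r3:Mul2,r4:3
  c5: stall  regs: r0:7,r1:Add2,r2:Add1,r3:Mul2,r4:3
  c6: CDB Mul1=9; stall  regs: r0:7,r1:Add2,r2:Add1,r3:Mul2,r4:3
  c7: CDB Mul2=14; stall  regs: r0:7,r1:Add2,r2:Add1,r3:14,r4:3
  c8: stall  regs: r0:7,r1:Add2,r2:Add1,r3:14,r4:3
  c9: CDB Add2=-2; issue SUB r0<-Add2  regs: r0:Add2,r1:-2,r2:Add1,r3:14,r4:3
  c10: CDB Add1=16; issue SUB r3<-Add1  regs: r0:Add2,r1:-2,r2:16,r3:Add1,r4:3
  c11: stall  regs: r0:Add2,r1:-2,r2:16,r3:Add1,r4:3
  c12: stall  regs: r0:Add2,r1:-2,r2:16,r3:Add1,r4:3
  c13: CDB Add1=-11; issue ADD r4<-Add1  regs: r0:Add2,r1:-2,r2:16,r3:-11,r4:Add1
  c14: CDB Add2=-9; issue MUL r4<-Mul1  regs: r0:-9,r1:-2,r2:16,r3:-11,r4:Mul1
  c15: issue SUB r0<-Add2  regs: r0:Add2,r1:-2,r2:16,r3:-11,r4:Mul1
  c16: CDB Add1=14  regs: r0:Add2,r1:-2,r2:16,r3:-11,r4:Mul1
  c17: -  regs: r0:Add2,r1:-2,r2:16,r3:-11,r4:Mul1
  c18: CDB Add2=-7  regs: r0:-7,r1:-2,r2:16,r3:-11,r4:Mul1
  c19: -  regs: r0:-7,r1:-2,r2:16,r3:-11,r4:Mul1
  c20: -  regs: r0:-7,r1:-2,r2:16,r3:-11,r4:Mul1
  c21: CDB Mul1=-126  regs: r0:-7,r1:-2,r2:16,r3:-11,r4:-126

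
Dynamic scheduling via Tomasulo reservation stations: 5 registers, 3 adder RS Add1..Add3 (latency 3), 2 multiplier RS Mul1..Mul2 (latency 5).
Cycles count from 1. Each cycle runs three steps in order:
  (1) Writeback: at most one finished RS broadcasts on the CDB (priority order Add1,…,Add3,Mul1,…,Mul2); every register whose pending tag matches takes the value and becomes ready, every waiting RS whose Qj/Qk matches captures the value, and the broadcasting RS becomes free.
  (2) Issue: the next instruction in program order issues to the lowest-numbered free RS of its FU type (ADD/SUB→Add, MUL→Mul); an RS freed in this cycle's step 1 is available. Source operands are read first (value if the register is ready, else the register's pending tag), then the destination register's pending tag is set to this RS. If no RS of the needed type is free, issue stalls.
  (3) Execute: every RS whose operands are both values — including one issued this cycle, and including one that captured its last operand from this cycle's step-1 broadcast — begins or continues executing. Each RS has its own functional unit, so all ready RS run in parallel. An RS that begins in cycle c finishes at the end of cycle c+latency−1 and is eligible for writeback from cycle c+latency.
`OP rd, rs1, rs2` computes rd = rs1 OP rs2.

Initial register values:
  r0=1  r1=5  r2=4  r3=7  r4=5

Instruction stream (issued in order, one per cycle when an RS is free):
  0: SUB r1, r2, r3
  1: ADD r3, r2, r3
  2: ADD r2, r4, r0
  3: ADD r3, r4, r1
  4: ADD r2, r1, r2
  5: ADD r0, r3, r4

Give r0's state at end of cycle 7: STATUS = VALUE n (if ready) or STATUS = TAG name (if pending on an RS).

STATUS = TAG Add3

c1: issue SUB r1<-Add1 | r0:1,r1:Add1,r2:4,r3:7,r4:5
c2: issue ADD r3<-Add2 | r0:1,r1:Add1,r2:4,r3:Add2,r4:5
c3: issue ADD r2<-Add3 | r0:1,r1:Add1,r2:Add3,r3:Add2,r4:5
c4: CDB Add1=-3; issue ADD r3<-Add1 | r0:1,r1:-3,r2:Add3,r3:Add1,r4:5
c5: CDB Add2=11; issue ADD r2<-Add2 | r0:1,r1:-3,r2:Add2,r3:Add1,r4:5
c6: CDB Add3=6; issue ADD r0<-Add3 | r0:Add3,r1:-3,r2:Add2,r3:Add1,r4:5
c7: CDB Add1=2 | r0:Add3,r1:-3,r2:Add2,r3:2,r4:5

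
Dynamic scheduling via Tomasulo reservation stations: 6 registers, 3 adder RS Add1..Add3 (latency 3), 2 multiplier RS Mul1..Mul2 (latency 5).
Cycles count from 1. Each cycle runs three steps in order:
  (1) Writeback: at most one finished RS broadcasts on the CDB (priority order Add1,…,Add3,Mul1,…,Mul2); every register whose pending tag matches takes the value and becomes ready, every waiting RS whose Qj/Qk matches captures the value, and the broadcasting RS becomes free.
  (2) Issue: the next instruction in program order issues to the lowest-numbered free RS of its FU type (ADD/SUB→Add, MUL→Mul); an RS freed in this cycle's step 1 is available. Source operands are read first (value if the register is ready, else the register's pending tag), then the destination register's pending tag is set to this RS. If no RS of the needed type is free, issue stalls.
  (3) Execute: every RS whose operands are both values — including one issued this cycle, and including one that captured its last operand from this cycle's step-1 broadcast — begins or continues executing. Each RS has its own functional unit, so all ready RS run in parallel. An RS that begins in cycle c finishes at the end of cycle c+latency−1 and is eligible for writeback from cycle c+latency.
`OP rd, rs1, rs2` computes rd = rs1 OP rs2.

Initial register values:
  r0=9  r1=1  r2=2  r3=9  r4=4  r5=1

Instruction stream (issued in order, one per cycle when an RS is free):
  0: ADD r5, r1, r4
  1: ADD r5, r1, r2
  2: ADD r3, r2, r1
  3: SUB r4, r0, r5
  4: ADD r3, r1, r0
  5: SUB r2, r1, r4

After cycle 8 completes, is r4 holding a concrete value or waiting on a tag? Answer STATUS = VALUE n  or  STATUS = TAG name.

c1: issue ADD r5<-Add1 | r0:9,r1:1,r2:2,r3:9,r4:4,r5:Add1
c2: issue ADD r5<-Add2 | r0:9,r1:1,r2:2,r3:9,r4:4,r5:Add2
c3: issue ADD r3<-Add3 | r0:9,r1:1,r2:2,r3:Add3,r4:4,r5:Add2
c4: CDB Add1=5; issue SUB r4<-Add1 | r0:9,r1:1,r2:2,r3:Add3,r4:Add1,r5:Add2
c5: CDB Add2=3; issue ADD r3<-Add2 | r0:9,r1:1,r2:2,r3:Add2,r4:Add1,r5:3
c6: CDB Add3=3; issue SUB r2<-Add3 | r0:9,r1:1,r2:Add3,r3:Add2,r4:Add1,r5:3
c7: - | r0:9,r1:1,r2:Add3,r3:Add2,r4:Add1,r5:3
c8: CDB Add1=6 | r0:9,r1:1,r2:Add3,r3:Add2,r4:6,r5:3

STATUS = VALUE 6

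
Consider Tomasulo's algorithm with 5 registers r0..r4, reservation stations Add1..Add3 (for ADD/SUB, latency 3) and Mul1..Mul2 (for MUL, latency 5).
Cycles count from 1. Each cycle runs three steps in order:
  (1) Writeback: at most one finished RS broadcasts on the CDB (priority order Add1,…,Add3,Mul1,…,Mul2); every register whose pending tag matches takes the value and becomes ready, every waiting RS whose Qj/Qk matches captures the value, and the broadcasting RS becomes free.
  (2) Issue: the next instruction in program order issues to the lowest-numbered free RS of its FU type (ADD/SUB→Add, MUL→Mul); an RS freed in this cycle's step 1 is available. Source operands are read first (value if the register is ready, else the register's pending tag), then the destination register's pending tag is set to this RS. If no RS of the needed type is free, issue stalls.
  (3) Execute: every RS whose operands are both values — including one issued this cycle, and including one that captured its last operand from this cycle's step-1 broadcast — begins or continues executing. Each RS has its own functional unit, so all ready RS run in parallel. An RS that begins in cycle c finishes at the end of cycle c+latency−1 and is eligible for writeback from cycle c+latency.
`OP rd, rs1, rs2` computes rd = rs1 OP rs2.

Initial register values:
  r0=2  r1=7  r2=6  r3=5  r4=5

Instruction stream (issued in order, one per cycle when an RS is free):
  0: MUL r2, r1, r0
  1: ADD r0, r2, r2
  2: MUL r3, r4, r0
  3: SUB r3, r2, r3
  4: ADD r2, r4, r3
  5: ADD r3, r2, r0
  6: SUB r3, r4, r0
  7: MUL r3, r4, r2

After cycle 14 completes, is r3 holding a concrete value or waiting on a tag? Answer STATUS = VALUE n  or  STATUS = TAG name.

  c1: issue MUL r2<-Mul1  regs: r0:2,r1:7,r2:Mul1,r3:5,r4:5
  c2: issue ADD r0<-Add1  regs: r0:Add1,r1:7,r2:Mul1,r3:5,r4:5
  c3: issue MUL r3<-Mul2  regs: r0:Add1,r1:7,r2:Mul1,r3:Mul2,r4:5
  c4: issue SUB r3<-Add2  regs: r0:Add1,r1:7,r2:Mul1,r3:Add2,r4:5
  c5: issue ADD r2<-Add3  regs: r0:Add1,r1:7,r2:Add3,r3:Add2,r4:5
  c6: CDB Mul1=14; stall  regs: r0:Add1,r1:7,r2:Add3,r3:Add2,r4:5
  c7: stall  regs: r0:Add1,r1:7,r2:Add3,r3:Add2,r4:5
  c8: stall  regs: r0:Add1,r1:7,r2:Add3,r3:Add2,r4:5
  c9: CDB Add1=28; issue ADD r3<-Add1  regs: r0:28,r1:7,r2:Add3,r3:Add1,r4:5
  c10: stall  regs: r0:28,r1:7,r2:Add3,r3:Add1,r4:5
  c11: stall  regs: r0:28,r1:7,r2:Add3,r3:Add1,r4:5
  c12: stall  regs: r0:28,r1:7,r2:Add3,r3:Add1,r4:5
  c13: stall  regs: r0:28,r1:7,r2:Add3,r3:Add1,r4:5
  c14: CDB Mul2=140; stall  regs: r0:28,r1:7,r2:Add3,r3:Add1,r4:5

STATUS = TAG Add1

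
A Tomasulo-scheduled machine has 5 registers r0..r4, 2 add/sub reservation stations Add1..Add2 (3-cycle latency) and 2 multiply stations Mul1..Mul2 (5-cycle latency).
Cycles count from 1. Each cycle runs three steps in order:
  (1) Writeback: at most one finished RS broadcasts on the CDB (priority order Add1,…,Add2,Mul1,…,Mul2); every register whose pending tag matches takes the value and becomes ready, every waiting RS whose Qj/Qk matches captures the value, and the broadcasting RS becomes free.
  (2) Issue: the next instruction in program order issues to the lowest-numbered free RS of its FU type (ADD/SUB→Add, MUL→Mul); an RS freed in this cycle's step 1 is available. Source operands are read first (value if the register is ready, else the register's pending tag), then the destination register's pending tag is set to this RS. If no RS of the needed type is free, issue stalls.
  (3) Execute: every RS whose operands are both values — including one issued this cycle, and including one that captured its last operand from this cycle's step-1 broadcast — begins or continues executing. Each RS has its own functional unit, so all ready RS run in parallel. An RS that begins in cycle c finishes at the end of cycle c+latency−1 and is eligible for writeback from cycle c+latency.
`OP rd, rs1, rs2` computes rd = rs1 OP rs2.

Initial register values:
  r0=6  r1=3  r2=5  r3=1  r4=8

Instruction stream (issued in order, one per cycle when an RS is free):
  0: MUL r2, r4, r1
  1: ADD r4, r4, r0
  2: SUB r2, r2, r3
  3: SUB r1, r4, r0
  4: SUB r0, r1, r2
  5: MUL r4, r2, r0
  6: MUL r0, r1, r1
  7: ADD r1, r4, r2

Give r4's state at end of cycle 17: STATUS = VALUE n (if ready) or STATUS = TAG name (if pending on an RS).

c1: issue MUL r2<-Mul1 | r0:6,r1:3,r2:Mul1,r3:1,r4:8
c2: issue ADD r4<-Add1 | r0:6,r1:3,r2:Mul1,r3:1,r4:Add1
c3: issue SUB r2<-Add2 | r0:6,r1:3,r2:Add2,r3:1,r4:Add1
c4: stall | r0:6,r1:3,r2:Add2,r3:1,r4:Add1
c5: CDB Add1=14; issue SUB r1<-Add1 | r0:6,r1:Add1,r2:Add2,r3:1,r4:14
c6: CDB Mul1=24; stall | r0:6,r1:Add1,r2:Add2,r3:1,r4:14
c7: stall | r0:6,r1:Add1,r2:Add2,r3:1,r4:14
c8: CDB Add1=8; issue SUB r0<-Add1 | r0:Add1,r1:8,r2:Add2,r3:1,r4:14
c9: CDB Add2=23; issue MUL r4<-Mul1 | r0:Add1,r1:8,r2:23,r3:1,r4:Mul1
c10: issue MUL r0<-Mul2 | r0:Mul2,r1:8,r2:23,r3:1,r4:Mul1
c11: issue ADD r1<-Add2 | r0:Mul2,r1:Add2,r2:23,r3:1,r4:Mul1
c12: CDB Add1=-15 | r0:Mul2,r1:Add2,r2:23,r3:1,r4:Mul1
c13: - | r0:Mul2,r1:Add2,r2:23,r3:1,r4:Mul1
c14: - | r0:Mul2,r1:Add2,r2:23,r3:1,r4:Mul1
c15: CDB Mul2=64 | r0:64,r1:Add2,r2:23,r3:1,r4:Mul1
c16: - | r0:64,r1:Add2,r2:23,r3:1,r4:Mul1
c17: CDB Mul1=-345 | r0:64,r1:Add2,r2:23,r3:1,r4:-345

STATUS = VALUE -345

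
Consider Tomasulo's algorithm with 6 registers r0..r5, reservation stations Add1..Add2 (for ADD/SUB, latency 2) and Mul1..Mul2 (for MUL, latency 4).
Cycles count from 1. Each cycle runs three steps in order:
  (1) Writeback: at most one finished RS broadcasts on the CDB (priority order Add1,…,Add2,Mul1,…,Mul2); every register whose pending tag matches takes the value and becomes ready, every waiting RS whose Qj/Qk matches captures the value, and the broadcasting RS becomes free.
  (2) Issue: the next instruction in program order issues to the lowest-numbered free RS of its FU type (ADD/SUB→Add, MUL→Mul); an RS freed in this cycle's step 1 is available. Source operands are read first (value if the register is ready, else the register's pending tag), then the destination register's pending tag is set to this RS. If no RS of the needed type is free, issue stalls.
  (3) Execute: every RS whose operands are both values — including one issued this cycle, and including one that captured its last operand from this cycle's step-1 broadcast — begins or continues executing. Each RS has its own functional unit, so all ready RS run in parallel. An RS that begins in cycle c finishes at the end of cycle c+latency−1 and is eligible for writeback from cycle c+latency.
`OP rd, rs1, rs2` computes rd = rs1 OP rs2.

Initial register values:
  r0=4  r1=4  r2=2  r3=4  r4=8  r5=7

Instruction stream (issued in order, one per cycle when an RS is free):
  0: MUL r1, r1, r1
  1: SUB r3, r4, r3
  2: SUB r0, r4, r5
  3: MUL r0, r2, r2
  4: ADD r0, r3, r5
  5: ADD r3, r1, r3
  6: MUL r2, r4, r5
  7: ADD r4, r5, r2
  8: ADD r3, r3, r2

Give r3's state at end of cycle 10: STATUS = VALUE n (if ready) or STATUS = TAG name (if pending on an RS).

c1: issue MUL r1<-Mul1 | r0:4,r1:Mul1,r2:2,r3:4,r4:8,r5:7
c2: issue SUB r3<-Add1 | r0:4,r1:Mul1,r2:2,r3:Add1,r4:8,r5:7
c3: issue SUB r0<-Add2 | r0:Add2,r1:Mul1,r2:2,r3:Add1,r4:8,r5:7
c4: CDB Add1=4; issue MUL r0<-Mul2 | r0:Mul2,r1:Mul1,r2:2,r3:4,r4:8,r5:7
c5: CDB Add2=1; issue ADD r0<-Add1 | r0:Add1,r1:Mul1,r2:2,r3:4,r4:8,r5:7
c6: CDB Mul1=16; issue ADD r3<-Add2 | r0:Add1,r1:16,r2:2,r3:Add2,r4:8,r5:7
c7: CDB Add1=11; issue MUL r2<-Mul1 | r0:11,r1:16,r2:Mul1,r3:Add2,r4:8,r5:7
c8: CDB Add2=20; issue ADD r4<-Add1 | r0:11,r1:16,r2:Mul1,r3:20,r4:Add1,r5:7
c9: CDB Mul2=4; issue ADD r3<-Add2 | r0:11,r1:16,r2:Mul1,r3:Add2,r4:Add1,r5:7
c10: - | r0:11,r1:16,r2:Mul1,r3:Add2,r4:Add1,r5:7

STATUS = TAG Add2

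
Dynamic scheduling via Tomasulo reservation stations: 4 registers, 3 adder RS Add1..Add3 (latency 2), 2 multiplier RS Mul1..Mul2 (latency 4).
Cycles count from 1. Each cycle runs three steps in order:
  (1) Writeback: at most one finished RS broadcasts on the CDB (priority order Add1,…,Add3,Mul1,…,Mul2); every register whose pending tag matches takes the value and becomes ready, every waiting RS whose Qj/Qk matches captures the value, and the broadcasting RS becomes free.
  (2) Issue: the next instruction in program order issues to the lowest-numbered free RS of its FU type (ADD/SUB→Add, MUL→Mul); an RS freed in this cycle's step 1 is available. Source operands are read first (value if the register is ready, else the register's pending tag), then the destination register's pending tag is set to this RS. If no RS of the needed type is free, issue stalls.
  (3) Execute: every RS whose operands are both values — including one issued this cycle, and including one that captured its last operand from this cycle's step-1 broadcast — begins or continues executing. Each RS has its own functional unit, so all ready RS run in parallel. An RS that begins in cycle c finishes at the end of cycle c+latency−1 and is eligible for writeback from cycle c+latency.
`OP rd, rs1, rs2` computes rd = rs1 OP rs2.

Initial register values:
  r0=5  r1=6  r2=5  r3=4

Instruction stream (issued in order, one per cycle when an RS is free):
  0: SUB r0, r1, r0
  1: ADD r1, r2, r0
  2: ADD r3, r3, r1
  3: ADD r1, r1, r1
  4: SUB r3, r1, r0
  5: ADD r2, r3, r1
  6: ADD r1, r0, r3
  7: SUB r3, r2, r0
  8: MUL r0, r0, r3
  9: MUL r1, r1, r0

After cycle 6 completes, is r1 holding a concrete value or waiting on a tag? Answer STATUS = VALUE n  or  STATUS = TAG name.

  c1: issue SUB r0<-Add1  regs: r0:Add1,r1:6,r2:5,r3:4
  c2: issue ADD r1<-Add2  regs: r0:Add1,r1:Add2,r2:5,r3:4
  c3: CDB Add1=1; issue ADD r3<-Add1  regs: r0:1,r1:Add2,r2:5,r3:Add1
  c4: issue ADD r1<-Add3  regs: r0:1,r1:Add3,r2:5,r3:Add1
  c5: CDB Add2=6; issue SUB r3<-Add2  regs: r0:1,r1:Add3,r2:5,r3:Add2
  c6: stall  regs: r0:1,r1:Add3,r2:5,r3:Add2

STATUS = TAG Add3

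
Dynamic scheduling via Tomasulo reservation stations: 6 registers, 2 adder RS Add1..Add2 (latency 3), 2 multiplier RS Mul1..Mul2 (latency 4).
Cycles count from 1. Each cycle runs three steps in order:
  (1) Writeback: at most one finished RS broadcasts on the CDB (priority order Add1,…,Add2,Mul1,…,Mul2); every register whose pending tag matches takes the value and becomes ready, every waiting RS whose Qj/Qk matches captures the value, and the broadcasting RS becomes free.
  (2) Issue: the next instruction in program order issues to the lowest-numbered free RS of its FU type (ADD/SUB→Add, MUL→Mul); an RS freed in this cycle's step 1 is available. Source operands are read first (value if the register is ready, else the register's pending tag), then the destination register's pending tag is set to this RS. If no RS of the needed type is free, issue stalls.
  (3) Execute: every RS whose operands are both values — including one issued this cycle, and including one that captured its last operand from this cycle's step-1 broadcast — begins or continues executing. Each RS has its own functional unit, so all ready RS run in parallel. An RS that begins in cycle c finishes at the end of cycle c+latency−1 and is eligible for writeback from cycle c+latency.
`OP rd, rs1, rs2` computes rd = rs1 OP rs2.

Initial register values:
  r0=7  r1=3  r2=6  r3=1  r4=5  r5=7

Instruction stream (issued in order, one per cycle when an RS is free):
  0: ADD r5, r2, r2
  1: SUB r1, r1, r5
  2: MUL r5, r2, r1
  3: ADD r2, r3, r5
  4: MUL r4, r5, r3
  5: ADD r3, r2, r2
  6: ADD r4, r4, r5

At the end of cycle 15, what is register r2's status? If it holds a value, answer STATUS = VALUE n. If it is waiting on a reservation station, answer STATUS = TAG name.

c1: issue ADD r5<-Add1 | r0:7,r1:3,r2:6,r3:1,r4:5,r5:Add1
c2: issue SUB r1<-Add2 | r0:7,r1:Add2,r2:6,r3:1,r4:5,r5:Add1
c3: issue MUL r5<-Mul1 | r0:7,r1:Add2,r2:6,r3:1,r4:5,r5:Mul1
c4: CDB Add1=12; issue ADD r2<-Add1 | r0:7,r1:Add2,r2:Add1,r3:1,r4:5,r5:Mul1
c5: issue MUL r4<-Mul2 | r0:7,r1:Add2,r2:Add1,r3:1,r4:Mul2,r5:Mul1
c6: stall | r0:7,r1:Add2,r2:Add1,r3:1,r4:Mul2,r5:Mul1
c7: CDB Add2=-9; issue ADD r3<-Add2 | r0:7,r1:-9,r2:Add1,r3:Add2,r4:Mul2,r5:Mul1
c8: stall | r0:7,r1:-9,r2:Add1,r3:Add2,r4:Mul2,r5:Mul1
c9: stall | r0:7,r1:-9,r2:Add1,r3:Add2,r4:Mul2,r5:Mul1
c10: stall | r0:7,r1:-9,r2:Add1,r3:Add2,r4:Mul2,r5:Mul1
c11: CDB Mul1=-54; stall | r0:7,r1:-9,r2:Add1,r3:Add2,r4:Mul2,r5:-54
c12: stall | r0:7,r1:-9,r2:Add1,r3:Add2,r4:Mul2,r5:-54
c13: stall | r0:7,r1:-9,r2:Add1,r3:Add2,r4:Mul2,r5:-54
c14: CDB Add1=-53; issue ADD r4<-Add1 | r0:7,r1:-9,r2:-53,r3:Add2,r4:Add1,r5:-54
c15: CDB Mul2=-54 | r0:7,r1:-9,r2:-53,r3:Add2,r4:Add1,r5:-54

STATUS = VALUE -53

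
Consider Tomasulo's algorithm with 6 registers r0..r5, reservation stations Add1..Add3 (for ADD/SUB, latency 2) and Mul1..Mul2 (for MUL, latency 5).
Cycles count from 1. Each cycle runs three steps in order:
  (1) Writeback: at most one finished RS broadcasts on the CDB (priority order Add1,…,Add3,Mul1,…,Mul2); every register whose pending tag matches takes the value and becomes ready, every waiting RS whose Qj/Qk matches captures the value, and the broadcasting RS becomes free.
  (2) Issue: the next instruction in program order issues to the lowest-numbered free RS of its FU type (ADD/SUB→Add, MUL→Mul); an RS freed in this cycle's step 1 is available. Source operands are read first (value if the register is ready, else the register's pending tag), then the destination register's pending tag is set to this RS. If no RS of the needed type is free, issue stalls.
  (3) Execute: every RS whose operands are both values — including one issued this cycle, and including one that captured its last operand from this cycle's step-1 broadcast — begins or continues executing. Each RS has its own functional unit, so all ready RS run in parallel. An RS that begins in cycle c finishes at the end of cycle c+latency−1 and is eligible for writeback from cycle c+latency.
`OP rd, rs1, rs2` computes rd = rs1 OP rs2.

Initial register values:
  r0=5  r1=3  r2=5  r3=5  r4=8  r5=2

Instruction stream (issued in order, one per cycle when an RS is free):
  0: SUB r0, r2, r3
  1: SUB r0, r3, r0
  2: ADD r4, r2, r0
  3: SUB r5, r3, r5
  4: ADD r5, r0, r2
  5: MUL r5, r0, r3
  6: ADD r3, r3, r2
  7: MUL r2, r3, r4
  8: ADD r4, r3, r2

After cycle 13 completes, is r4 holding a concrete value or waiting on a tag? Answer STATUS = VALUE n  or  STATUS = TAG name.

c1: issue SUB r0<-Add1 | r0:Add1,r1:3,r2:5,r3:5,r4:8,r5:2
c2: issue SUB r0<-Add2 | r0:Add2,r1:3,r2:5,r3:5,r4:8,r5:2
c3: CDB Add1=0; issue ADD r4<-Add1 | r0:Add2,r1:3,r2:5,r3:5,r4:Add1,r5:2
c4: issue SUB r5<-Add3 | r0:Add2,r1:3,r2:5,r3:5,r4:Add1,r5:Add3
c5: CDB Add2=5; issue ADD r5<-Add2 | r0:5,r1:3,r2:5,r3:5,r4:Add1,r5:Add2
c6: CDB Add3=3; issue MUL r5<-Mul1 | r0:5,r1:3,r2:5,r3:5,r4:Add1,r5:Mul1
c7: CDB Add1=10; issue ADD r3<-Add1 | r0:5,r1:3,r2:5,r3:Add1,r4:10,r5:Mul1
c8: CDB Add2=10; issue MUL r2<-Mul2 | r0:5,r1:3,r2:Mul2,r3:Add1,r4:10,r5:Mul1
c9: CDB Add1=10; issue ADD r4<-Add1 | r0:5,r1:3,r2:Mul2,r3:10,r4:Add1,r5:Mul1
c10: - | r0:5,r1:3,r2:Mul2,r3:10,r4:Add1,r5:Mul1
c11: CDB Mul1=25 | r0:5,r1:3,r2:Mul2,r3:10,r4:Add1,r5:25
c12: - | r0:5,r1:3,r2:Mul2,r3:10,r4:Add1,r5:25
c13: - | r0:5,r1:3,r2:Mul2,r3:10,r4:Add1,r5:25

STATUS = TAG Add1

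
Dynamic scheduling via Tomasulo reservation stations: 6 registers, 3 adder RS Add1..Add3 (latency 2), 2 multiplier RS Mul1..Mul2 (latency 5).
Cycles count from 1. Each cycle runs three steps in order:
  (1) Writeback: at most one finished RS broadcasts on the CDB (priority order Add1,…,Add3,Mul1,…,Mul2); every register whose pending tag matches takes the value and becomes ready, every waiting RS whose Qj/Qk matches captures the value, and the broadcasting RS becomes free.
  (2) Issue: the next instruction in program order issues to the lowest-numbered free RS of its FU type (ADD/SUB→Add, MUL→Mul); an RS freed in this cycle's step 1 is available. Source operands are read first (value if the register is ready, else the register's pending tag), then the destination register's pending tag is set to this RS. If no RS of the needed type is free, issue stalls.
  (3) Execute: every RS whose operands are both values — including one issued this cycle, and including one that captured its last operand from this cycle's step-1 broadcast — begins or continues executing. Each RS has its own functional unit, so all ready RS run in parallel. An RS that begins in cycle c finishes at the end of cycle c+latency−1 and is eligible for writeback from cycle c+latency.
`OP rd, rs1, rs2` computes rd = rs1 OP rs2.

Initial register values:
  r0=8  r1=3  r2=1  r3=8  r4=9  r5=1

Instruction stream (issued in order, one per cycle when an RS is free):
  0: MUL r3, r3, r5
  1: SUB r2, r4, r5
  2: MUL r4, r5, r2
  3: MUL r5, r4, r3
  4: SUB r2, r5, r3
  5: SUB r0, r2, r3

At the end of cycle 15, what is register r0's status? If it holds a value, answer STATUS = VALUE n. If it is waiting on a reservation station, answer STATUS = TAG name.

STATUS = TAG Add2

c1: issue MUL r3<-Mul1 | r0:8,r1:3,r2:1,r3:Mul1,r4:9,r5:1
c2: issue SUB r2<-Add1 | r0:8,r1:3,r2:Add1,r3:Mul1,r4:9,r5:1
c3: issue MUL r4<-Mul2 | r0:8,r1:3,r2:Add1,r3:Mul1,r4:Mul2,r5:1
c4: CDB Add1=8; stall | r0:8,r1:3,r2:8,r3:Mul1,r4:Mul2,r5:1
c5: stall | r0:8,r1:3,r2:8,r3:Mul1,r4:Mul2,r5:1
c6: CDB Mul1=8; issue MUL r5<-Mul1 | r0:8,r1:3,r2:8,r3:8,r4:Mul2,r5:Mul1
c7: issue SUB r2<-Add1 | r0:8,r1:3,r2:Add1,r3:8,r4:Mul2,r5:Mul1
c8: issue SUB r0<-Add2 | r0:Add2,r1:3,r2:Add1,r3:8,r4:Mul2,r5:Mul1
c9: CDB Mul2=8 | r0:Add2,r1:3,r2:Add1,r3:8,r4:8,r5:Mul1
c10: - | r0:Add2,r1:3,r2:Add1,r3:8,r4:8,r5:Mul1
c11: - | r0:Add2,r1:3,r2:Add1,r3:8,r4:8,r5:Mul1
c12: - | r0:Add2,r1:3,r2:Add1,r3:8,r4:8,r5:Mul1
c13: - | r0:Add2,r1:3,r2:Add1,r3:8,r4:8,r5:Mul1
c14: CDB Mul1=64 | r0:Add2,r1:3,r2:Add1,r3:8,r4:8,r5:64
c15: - | r0:Add2,r1:3,r2:Add1,r3:8,r4:8,r5:64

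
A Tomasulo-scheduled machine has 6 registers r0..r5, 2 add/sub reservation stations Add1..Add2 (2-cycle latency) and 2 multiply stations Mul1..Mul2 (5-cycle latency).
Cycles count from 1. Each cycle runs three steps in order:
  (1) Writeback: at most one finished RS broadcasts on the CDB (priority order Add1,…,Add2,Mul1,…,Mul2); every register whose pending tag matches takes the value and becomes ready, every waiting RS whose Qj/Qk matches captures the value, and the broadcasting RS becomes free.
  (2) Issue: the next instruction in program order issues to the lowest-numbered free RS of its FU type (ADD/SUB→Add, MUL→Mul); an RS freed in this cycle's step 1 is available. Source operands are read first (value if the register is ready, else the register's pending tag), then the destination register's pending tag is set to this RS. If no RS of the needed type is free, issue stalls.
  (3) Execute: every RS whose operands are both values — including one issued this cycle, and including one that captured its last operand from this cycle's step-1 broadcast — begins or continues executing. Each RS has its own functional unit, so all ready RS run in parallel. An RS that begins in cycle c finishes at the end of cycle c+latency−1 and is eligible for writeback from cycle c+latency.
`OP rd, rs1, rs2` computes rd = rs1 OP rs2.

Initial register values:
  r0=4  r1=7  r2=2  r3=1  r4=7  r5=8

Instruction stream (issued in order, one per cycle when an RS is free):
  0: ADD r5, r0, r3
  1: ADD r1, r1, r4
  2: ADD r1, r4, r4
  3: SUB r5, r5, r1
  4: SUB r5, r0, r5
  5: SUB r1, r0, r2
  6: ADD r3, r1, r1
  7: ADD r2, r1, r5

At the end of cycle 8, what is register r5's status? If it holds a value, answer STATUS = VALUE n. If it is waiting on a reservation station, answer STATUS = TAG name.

  c1: issue ADD r5<-Add1  regs: r0:4,r1:7,r2:2,r3:1,r4:7,r5:Add1
  c2: issue ADD r1<-Add2  regs: r0:4,r1:Add2,r2:2,r3:1,r4:7,r5:Add1
  c3: CDB Add1=5; issue ADD r1<-Add1  regs: r0:4,r1:Add1,r2:2,r3:1,r4:7,r5:5
  c4: CDB Add2=14; issue SUB r5<-Add2  regs: r0:4,r1:Add1,r2:2,r3:1,r4:7,r5:Add2
  c5: CDB Add1=14; issue SUB r5<-Add1  regs: r0:4,r1:14,r2:2,r3:1,r4:7,r5:Add1
  c6: stall  regs: r0:4,r1:14,r2:2,r3:1,r4:7,r5:Add1
  c7: CDB Add2=-9; issue SUB r1<-Add2  regs: r0:4,r1:Add2,r2:2,r3:1,r4:7,r5:Add1
  c8: stall  regs: r0:4,r1:Add2,r2:2,r3:1,r4:7,r5:Add1

STATUS = TAG Add1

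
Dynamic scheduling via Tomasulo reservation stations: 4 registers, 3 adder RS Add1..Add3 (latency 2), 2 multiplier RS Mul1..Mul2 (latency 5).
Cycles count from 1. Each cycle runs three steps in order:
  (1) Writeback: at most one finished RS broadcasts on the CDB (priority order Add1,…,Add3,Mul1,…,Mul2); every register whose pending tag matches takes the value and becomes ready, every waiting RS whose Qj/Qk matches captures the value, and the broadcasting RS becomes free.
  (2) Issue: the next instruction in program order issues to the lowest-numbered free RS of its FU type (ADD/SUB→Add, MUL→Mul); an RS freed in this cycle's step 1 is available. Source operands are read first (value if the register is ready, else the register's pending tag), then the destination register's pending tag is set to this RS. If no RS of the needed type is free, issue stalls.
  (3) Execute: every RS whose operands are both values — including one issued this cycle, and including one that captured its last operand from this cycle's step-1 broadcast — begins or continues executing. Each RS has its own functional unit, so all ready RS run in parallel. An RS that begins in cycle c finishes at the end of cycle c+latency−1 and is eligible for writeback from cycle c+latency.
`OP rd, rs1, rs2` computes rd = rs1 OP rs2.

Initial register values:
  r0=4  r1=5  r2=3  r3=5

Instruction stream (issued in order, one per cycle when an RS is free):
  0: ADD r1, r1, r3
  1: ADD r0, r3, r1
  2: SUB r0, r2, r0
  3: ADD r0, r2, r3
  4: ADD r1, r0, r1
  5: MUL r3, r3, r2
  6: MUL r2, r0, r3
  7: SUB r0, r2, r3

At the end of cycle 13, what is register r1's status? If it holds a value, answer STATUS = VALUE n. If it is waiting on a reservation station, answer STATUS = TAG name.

cycle 1: issue ADD r1<-Add1 // r0:4,r1:Add1,r2:3,r3:5
cycle 2: issue ADD r0<-Add2 // r0:Add2,r1:Add1,r2:3,r3:5
cycle 3: CDB Add1=10; issue SUB r0<-Add1 // r0:Add1,r1:10,r2:3,r3:5
cycle 4: issue ADD r0<-Add3 // r0:Add3,r1:10,r2:3,r3:5
cycle 5: CDB Add2=15; issue ADD r1<-Add2 // r0:Add3,r1:Add2,r2:3,r3:5
cycle 6: CDB Add3=8; issue MUL r3<-Mul1 // r0:8,r1:Add2,r2:3,r3:Mul1
cycle 7: CDB Add1=-12; issue MUL r2<-Mul2 // r0:8,r1:Add2,r2:Mul2,r3:Mul1
cycle 8: CDB Add2=18; issue SUB r0<-Add1 // r0:Add1,r1:18,r2:Mul2,r3:Mul1
cycle 9: - // r0:Add1,r1:18,r2:Mul2,r3:Mul1
cycle 10: - // r0:Add1,r1:18,r2:Mul2,r3:Mul1
cycle 11: CDB Mul1=15 // r0:Add1,r1:18,r2:Mul2,r3:15
cycle 12: - // r0:Add1,r1:18,r2:Mul2,r3:15
cycle 13: - // r0:Add1,r1:18,r2:Mul2,r3:15

STATUS = VALUE 18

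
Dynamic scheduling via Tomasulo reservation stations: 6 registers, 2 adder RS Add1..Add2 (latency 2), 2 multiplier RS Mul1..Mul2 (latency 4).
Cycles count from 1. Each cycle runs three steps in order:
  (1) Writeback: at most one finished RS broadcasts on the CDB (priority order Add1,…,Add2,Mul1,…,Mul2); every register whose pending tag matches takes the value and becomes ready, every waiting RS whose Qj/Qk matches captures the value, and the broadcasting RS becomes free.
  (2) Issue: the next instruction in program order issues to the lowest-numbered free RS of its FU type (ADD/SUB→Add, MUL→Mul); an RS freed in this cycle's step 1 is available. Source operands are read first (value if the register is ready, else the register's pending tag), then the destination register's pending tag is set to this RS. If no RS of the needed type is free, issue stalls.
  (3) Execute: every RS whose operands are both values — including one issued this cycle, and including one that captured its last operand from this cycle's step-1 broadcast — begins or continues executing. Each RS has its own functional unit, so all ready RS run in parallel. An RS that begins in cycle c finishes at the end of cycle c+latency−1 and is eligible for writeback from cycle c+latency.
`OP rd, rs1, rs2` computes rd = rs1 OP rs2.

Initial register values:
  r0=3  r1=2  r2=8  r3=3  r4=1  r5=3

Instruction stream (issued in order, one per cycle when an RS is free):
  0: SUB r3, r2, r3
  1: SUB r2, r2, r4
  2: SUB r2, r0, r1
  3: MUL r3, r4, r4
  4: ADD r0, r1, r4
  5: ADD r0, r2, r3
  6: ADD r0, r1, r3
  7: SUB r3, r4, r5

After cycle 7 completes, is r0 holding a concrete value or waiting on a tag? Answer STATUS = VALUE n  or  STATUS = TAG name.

STATUS = TAG Add1

cycle 1: issue SUB r3<-Add1 // r0:3,r1:2,r2:8,r3:Add1,r4:1,r5:3
cycle 2: issue SUB r2<-Add2 // r0:3,r1:2,r2:Add2,r3:Add1,r4:1,r5:3
cycle 3: CDB Add1=5; issue SUB r2<-Add1 // r0:3,r1:2,r2:Add1,r3:5,r4:1,r5:3
cycle 4: CDB Add2=7; issue MUL r3<-Mul1 // r0:3,r1:2,r2:Add1,r3:Mul1,r4:1,r5:3
cycle 5: CDB Add1=1; issue ADD r0<-Add1 // r0:Add1,r1:2,r2:1,r3:Mul1,r4:1,r5:3
cycle 6: issue ADD r0<-Add2 // r0:Add2,r1:2,r2:1,r3:Mul1,r4:1,r5:3
cycle 7: CDB Add1=3; issue ADD r0<-Add1 // r0:Add1,r1:2,r2:1,r3:Mul1,r4:1,r5:3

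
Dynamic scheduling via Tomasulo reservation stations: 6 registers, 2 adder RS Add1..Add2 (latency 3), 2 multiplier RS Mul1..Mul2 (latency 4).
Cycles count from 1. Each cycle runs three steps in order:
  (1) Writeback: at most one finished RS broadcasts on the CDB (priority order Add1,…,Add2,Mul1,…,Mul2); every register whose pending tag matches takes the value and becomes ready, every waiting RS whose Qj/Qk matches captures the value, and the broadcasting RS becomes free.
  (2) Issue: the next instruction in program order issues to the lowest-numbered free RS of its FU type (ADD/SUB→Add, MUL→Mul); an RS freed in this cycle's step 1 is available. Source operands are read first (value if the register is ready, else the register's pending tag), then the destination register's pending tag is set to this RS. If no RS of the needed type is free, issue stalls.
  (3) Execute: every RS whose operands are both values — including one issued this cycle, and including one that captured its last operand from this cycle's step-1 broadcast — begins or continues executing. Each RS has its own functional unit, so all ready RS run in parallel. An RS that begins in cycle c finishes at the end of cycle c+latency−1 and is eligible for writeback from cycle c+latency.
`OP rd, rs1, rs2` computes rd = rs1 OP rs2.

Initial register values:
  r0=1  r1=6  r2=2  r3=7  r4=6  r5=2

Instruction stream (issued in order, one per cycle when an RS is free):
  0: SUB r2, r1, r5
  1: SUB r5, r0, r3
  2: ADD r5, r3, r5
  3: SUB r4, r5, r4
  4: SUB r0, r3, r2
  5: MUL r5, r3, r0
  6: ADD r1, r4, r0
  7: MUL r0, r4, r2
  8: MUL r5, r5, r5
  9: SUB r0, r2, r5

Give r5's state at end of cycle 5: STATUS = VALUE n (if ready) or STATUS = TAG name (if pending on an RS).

STATUS = TAG Add1

cycle 1: issue SUB r2<-Add1 // r0:1,r1:6,r2:Add1,r3:7,r4:6,r5:2
cycle 2: issue SUB r5<-Add2 // r0:1,r1:6,r2:Add1,r3:7,r4:6,r5:Add2
cycle 3: stall // r0:1,r1:6,r2:Add1,r3:7,r4:6,r5:Add2
cycle 4: CDB Add1=4; issue ADD r5<-Add1 // r0:1,r1:6,r2:4,r3:7,r4:6,r5:Add1
cycle 5: CDB Add2=-6; issue SUB r4<-Add2 // r0:1,r1:6,r2:4,r3:7,r4:Add2,r5:Add1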